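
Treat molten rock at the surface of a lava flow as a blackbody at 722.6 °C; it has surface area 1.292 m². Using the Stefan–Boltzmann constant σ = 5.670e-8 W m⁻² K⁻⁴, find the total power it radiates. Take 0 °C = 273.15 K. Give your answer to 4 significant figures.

T = 722.6 °C + 273.15 = 995.75 K.
Area A = 1.292 m².
P = σAT⁴ = 5.670×10⁻⁸ × 1.292 × (995.75)⁴ = 7.202×10⁴ W.

P ≈ 7.202×10⁴ W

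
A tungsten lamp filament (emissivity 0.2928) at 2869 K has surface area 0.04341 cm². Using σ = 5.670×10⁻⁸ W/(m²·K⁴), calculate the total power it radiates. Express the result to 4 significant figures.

Area A = 0.04341 cm² = 4.341×10⁻⁶ m².
P = εσAT⁴ = 0.2928 × 5.670×10⁻⁸ × 4.341×10⁻⁶ × (2869)⁴ = 4.883 W.

P ≈ 4.883 W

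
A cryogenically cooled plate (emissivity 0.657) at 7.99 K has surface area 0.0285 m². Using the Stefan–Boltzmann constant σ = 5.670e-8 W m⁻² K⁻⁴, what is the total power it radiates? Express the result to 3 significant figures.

Area A = 0.0285 m².
P = εσAT⁴ = 0.657 × 5.670×10⁻⁸ × 0.0285 × (7.99)⁴ = 4.33×10⁻⁶ W.

P ≈ 4.33×10⁻⁶ W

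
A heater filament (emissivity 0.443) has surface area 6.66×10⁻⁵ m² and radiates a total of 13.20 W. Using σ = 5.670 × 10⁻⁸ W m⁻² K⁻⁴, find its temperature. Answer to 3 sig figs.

T ≈ 1.68×10³ K

Area A = 6.66×10⁻⁵ m².
P = εσAT⁴ ⇒ T = (P/(εσA))^(1/4) = (13.20/(0.443×5.670×10⁻⁸×6.66×10⁻⁵))^(1/4) = 1.68×10³ K.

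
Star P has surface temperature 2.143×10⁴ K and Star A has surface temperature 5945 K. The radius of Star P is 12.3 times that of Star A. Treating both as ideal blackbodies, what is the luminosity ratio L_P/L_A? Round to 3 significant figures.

L ∝ R²T⁴, so L_P/L_A = (R_P/R_A)²(T_P/T_A)⁴ = (12.3)² × (2.143×10⁴/5945)⁴ = 151.29 × 168.842 = 2.55×10⁴.

L_P/L_A ≈ 2.55×10⁴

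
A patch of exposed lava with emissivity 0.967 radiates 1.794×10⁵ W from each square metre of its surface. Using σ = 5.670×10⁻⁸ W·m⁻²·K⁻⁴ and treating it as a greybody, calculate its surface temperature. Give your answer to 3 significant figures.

I = εσT⁴, so T = (I/εσ)^(1/4) = (1.794×10⁵/(0.967×5.670×10⁻⁸))^(1/4) = 1.34×10³ K.

T ≈ 1.34×10³ K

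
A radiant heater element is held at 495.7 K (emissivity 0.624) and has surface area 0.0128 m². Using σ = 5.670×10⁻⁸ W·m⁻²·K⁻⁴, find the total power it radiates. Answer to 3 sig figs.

P ≈ 27.3 W

Area A = 0.0128 m².
P = εσAT⁴ = 0.624 × 5.670×10⁻⁸ × 0.0128 × (495.7)⁴ = 27.3 W.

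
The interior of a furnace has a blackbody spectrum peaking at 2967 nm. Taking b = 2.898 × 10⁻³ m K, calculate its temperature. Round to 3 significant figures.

T ≈ 977 K

Wien's law gives T = b/λ_max = (2.898×10⁻³ m·K)/(2.967×10⁻⁶ m) = 977 K.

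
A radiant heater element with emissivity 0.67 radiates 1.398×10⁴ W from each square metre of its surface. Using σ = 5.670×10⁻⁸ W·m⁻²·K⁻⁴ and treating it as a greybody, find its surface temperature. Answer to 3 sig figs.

T ≈ 779 K

I = εσT⁴, so T = (I/εσ)^(1/4) = (1.398×10⁴/(0.67×5.670×10⁻⁸))^(1/4) = 779 K.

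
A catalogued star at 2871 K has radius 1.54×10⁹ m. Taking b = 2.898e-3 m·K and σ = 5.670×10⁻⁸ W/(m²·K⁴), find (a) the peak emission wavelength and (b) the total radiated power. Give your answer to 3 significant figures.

(a) λ_max = b/T = 2.898×10⁻³/2871 = 1.009×10⁻⁶ m = 1.01×10³ nm.
Surface area A = 4πR² = 4π(1.54×10⁹ m)² = 2.98024×10¹⁹ m².
(b) P = σAT⁴ = 5.670×10⁻⁸×2.98024×10¹⁹×(2871)⁴ = 1.15×10²⁶ W.

λ_max ≈ 1.01×10³ nm; P ≈ 1.15×10²⁶ W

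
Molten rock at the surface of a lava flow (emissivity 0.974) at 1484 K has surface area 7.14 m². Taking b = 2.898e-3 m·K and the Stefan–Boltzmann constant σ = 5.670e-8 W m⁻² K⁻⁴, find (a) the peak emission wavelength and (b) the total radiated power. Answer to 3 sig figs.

(a) λ_max = b/T = 2.898×10⁻³/1484 = 1.953×10⁻⁶ m = 1.95×10³ nm.
Area A = 7.14 m².
(b) P = εσAT⁴ = 0.974×5.670×10⁻⁸×7.14×(1484)⁴ = 1.91×10⁶ W.

λ_max ≈ 1.95×10³ nm; P ≈ 1.91×10⁶ W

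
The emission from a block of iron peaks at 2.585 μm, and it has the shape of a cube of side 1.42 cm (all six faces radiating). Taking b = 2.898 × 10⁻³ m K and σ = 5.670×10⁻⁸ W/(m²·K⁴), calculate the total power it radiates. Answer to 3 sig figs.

Wien's law: T = b/λ_max = 2.898×10⁻³/2.585×10⁻⁶ = 1121.08 K.
Area A = 6s² = 6×(0.0142 m)² = 1.20984×10⁻³ m².
Then P = σAT⁴ = 5.670×10⁻⁸×1.20984×10⁻³×(1121.08)⁴ = 108 W.

P ≈ 108 W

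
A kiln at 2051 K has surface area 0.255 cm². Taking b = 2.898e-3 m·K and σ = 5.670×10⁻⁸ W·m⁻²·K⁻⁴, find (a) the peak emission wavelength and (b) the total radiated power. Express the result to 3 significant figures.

(a) λ_max = b/T = 2.898×10⁻³/2051 = 1.413×10⁻⁶ m = 1.41 μm.
Area A = 0.255 cm² = 2.55×10⁻⁵ m².
(b) P = σAT⁴ = 5.670×10⁻⁸×2.55×10⁻⁵×(2051)⁴ = 25.6 W.

λ_max ≈ 1.41 μm; P ≈ 25.6 W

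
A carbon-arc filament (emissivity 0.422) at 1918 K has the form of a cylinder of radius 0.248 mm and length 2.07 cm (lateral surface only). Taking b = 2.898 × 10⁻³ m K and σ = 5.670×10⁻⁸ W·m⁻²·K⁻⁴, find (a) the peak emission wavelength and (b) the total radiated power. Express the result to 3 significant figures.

λ_max ≈ 1.51×10³ nm; P ≈ 10.4 W

(a) λ_max = b/T = 2.898×10⁻³/1918 = 1.511×10⁻⁶ m = 1.51×10³ nm.
Lateral area A = 2πrL = 2π×2.48×10⁻⁴×0.0207 = 3.22554×10⁻⁵ m².
(b) P = εσAT⁴ = 0.422×5.670×10⁻⁸×3.22554×10⁻⁵×(1918)⁴ = 10.4 W.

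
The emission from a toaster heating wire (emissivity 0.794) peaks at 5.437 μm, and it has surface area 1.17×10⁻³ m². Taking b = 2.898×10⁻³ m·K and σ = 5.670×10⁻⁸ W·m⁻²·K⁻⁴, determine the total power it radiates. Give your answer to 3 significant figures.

P ≈ 4.25 W

Wien's law: T = b/λ_max = 2.898×10⁻³/5.437×10⁻⁶ = 533.015 K.
Area A = 1.17×10⁻³ m².
Then P = εσAT⁴ = 0.794×5.670×10⁻⁸×1.17×10⁻³×(533.015)⁴ = 4.25 W.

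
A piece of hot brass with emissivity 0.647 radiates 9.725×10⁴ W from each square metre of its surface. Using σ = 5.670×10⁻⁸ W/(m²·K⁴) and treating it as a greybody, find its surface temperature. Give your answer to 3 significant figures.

T ≈ 1.28×10³ K

I = εσT⁴, so T = (I/εσ)^(1/4) = (9.725×10⁴/(0.647×5.670×10⁻⁸))^(1/4) = 1.28×10³ K.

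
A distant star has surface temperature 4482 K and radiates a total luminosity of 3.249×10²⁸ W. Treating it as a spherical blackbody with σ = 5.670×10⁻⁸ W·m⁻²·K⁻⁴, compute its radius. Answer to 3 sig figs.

R ≈ 1.06×10¹⁰ m

L = 4πR²σT⁴ ⇒ R = √(L/(4πσT⁴)).
σT⁴ = 2.28808×10⁷ W/m², so R = √(3.249×10²⁸/(4π×2.28808×10⁷)) = 1.06×10¹⁰ m.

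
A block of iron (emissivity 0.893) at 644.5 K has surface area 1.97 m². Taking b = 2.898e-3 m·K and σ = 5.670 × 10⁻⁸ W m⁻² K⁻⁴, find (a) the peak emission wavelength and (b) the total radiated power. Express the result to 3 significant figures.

λ_max ≈ 4.50 μm; P ≈ 1.72×10⁴ W

(a) λ_max = b/T = 2.898×10⁻³/644.5 = 4.497×10⁻⁶ m = 4.50 μm.
Area A = 1.97 m².
(b) P = εσAT⁴ = 0.893×5.670×10⁻⁸×1.97×(644.5)⁴ = 1.72×10⁴ W.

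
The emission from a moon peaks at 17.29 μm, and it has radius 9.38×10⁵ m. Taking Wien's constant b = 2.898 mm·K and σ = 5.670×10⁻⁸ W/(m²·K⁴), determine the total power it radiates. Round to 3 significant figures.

Wien's law: T = b/λ_max = 2.898×10⁻³/1.729×10⁻⁵ = 167.611 K.
Surface area A = 4πR² = 4π(9.38×10⁵ m)² = 1.10564×10¹³ m².
Then P = σAT⁴ = 5.670×10⁻⁸×1.10564×10¹³×(167.611)⁴ = 4.95×10¹⁴ W.

P ≈ 4.95×10¹⁴ W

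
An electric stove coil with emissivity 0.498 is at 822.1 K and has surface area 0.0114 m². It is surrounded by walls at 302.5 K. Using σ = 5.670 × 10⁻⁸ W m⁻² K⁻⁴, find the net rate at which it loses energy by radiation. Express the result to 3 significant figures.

Net loss ≈ 144 W

Area A = 0.0114 m².
Net radiated power P_net = εσA(T⁴ − T₀⁴) = 0.498×5.670×10⁻⁸×0.0114×(822.1⁴ − 302.5⁴).
T⁴ − T₀⁴ = 4.56771×10¹¹ − 8.37339×10⁹ = 4.48398×10¹¹ K⁴, so P_net = 144 W.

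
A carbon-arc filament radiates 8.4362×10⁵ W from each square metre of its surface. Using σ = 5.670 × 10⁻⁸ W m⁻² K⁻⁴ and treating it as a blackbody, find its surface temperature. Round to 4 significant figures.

T ≈ 1964 K

I = σT⁴, so T = (I/σ)^(1/4) = (8.4362×10⁵/(5.670×10⁻⁸))^(1/4) = 1964 K.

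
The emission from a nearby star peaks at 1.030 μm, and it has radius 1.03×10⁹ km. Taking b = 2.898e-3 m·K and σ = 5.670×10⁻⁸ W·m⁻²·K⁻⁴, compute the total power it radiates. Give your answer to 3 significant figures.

Wien's law: T = b/λ_max = 2.898×10⁻³/1.030×10⁻⁶ = 2813.59 K.
Surface area A = 4πR² = 4π(1.03×10¹² m)² = 1.33317×10²⁵ m².
Then P = σAT⁴ = 5.670×10⁻⁸×1.33317×10²⁵×(2813.59)⁴ = 4.74×10³¹ W.

P ≈ 4.74×10³¹ W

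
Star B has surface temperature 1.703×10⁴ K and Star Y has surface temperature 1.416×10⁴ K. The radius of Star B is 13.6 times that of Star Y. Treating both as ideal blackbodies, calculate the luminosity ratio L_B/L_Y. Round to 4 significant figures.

L ∝ R²T⁴, so L_B/L_Y = (R_B/R_Y)²(T_B/T_Y)⁴ = (13.6)² × (1.703×10⁴/1.416×10⁴)⁴ = 184.96 × 2.09221 = 387.0.

L_B/L_Y ≈ 387.0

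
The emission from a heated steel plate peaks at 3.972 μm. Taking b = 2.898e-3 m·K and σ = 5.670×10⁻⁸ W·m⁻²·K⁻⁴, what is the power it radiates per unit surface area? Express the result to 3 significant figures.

Wien's law: T = b/λ_max = 2.898×10⁻³/3.972×10⁻⁶ = 729.607 K.
Then I = σT⁴ = 5.670×10⁻⁸×(729.607)⁴ = 1.61×10⁴ W/m².

I ≈ 1.61×10⁴ W/m²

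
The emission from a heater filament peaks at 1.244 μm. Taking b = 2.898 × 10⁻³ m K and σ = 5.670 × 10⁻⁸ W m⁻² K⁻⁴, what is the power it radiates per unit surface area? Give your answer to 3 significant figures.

I ≈ 1.67×10⁶ W/m²

Wien's law: T = b/λ_max = 2.898×10⁻³/1.244×10⁻⁶ = 2329.58 K.
Then I = σT⁴ = 5.670×10⁻⁸×(2329.58)⁴ = 1.67×10⁶ W/m².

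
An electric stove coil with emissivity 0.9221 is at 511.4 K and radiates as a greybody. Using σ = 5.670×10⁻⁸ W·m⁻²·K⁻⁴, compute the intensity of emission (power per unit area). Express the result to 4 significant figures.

Stefan–Boltzmann: I = εσT⁴ = 0.9221 × 5.670×10⁻⁸ × (511.4)⁴ = 3576 W/m².

I ≈ 3576 W/m²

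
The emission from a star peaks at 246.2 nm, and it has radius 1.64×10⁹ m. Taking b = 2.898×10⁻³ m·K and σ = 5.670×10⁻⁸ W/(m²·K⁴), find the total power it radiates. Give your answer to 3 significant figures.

P ≈ 3.68×10²⁸ W

Wien's law: T = b/λ_max = 2.898×10⁻³/2.462×10⁻⁷ = 11770.9 K.
Surface area A = 4πR² = 4π(1.64×10⁹ m)² = 3.37985×10¹⁹ m².
Then P = σAT⁴ = 5.670×10⁻⁸×3.37985×10¹⁹×(11770.9)⁴ = 3.68×10²⁸ W.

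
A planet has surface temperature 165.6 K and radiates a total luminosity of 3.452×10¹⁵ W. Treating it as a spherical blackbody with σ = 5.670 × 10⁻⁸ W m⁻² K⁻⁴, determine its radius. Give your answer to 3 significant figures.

R ≈ 2.54×10⁶ m

L = 4πR²σT⁴ ⇒ R = √(L/(4πσT⁴)).
σT⁴ = 42.6407 W/m², so R = √(3.452×10¹⁵/(4π×42.6407)) = 2.54×10⁶ m.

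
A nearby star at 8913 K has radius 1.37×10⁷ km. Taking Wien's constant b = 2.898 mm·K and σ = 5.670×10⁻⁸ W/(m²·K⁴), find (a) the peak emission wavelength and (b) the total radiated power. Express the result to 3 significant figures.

λ_max ≈ 325 nm; P ≈ 8.44×10²⁹ W

(a) λ_max = b/T = 2.898×10⁻³/8913 = 3.251×10⁻⁷ m = 325 nm.
Surface area A = 4πR² = 4π(1.37×10¹⁰ m)² = 2.35858×10²¹ m².
(b) P = σAT⁴ = 5.670×10⁻⁸×2.35858×10²¹×(8913)⁴ = 8.44×10²⁹ W.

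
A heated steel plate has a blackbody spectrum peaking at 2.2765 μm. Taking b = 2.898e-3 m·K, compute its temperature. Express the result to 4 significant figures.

Wien's law gives T = b/λ_max = (2.898×10⁻³ m·K)/(2.2765×10⁻⁶ m) = 1273 K.

T ≈ 1273 K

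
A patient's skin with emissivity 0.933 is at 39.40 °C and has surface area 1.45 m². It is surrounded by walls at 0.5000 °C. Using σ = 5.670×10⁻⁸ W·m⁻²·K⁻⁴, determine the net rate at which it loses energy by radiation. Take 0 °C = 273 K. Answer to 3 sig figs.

Net loss ≈ 301 W

T = 39.40 °C + 273 = 312.40 K.
Surroundings: T = 0.5000 °C + 273 = 273.5000 K.
Area A = 1.45 m².
Net radiated power P_net = εσA(T⁴ − T₀⁴) = 0.933×5.670×10⁻⁸×1.45×(312.40⁴ − 273.5000⁴).
T⁴ − T₀⁴ = 9.52454×10⁹ − 5.59538×10⁹ = 3.92916×10⁹ K⁴, so P_net = 301 W.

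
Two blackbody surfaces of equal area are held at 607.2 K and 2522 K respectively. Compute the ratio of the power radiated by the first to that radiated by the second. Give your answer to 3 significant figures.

With equal areas, P₁/P₂ = (T₁/T₂)⁴ = (607.2/2522)⁴ = 3.36×10⁻³.

P₁/P₂ ≈ 3.36×10⁻³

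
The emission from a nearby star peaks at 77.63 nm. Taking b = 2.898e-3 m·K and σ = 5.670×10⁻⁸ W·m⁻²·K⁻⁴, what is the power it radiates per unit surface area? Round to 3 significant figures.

Wien's law: T = b/λ_max = 2.898×10⁻³/7.763×10⁻⁸ = 37330.9 K.
Then I = σT⁴ = 5.670×10⁻⁸×(37330.9)⁴ = 1.10×10¹¹ W/m².

I ≈ 1.10×10¹¹ W/m²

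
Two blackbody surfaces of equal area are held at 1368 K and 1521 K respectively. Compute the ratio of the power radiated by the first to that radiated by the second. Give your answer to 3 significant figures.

With equal areas, P₁/P₂ = (T₁/T₂)⁴ = (1368/1521)⁴ = 0.654.

P₁/P₂ ≈ 0.654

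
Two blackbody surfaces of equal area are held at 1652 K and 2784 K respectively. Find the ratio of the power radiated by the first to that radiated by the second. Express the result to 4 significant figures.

With equal areas, P₁/P₂ = (T₁/T₂)⁴ = (1652/2784)⁴ = 0.1240.

P₁/P₂ ≈ 0.1240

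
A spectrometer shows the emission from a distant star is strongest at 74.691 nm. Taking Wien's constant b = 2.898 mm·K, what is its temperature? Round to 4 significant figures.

T ≈ 3.880×10⁴ K

Wien's law gives T = b/λ_max = (2.898×10⁻³ m·K)/(7.4691×10⁻⁸ m) = 3.880×10⁴ K.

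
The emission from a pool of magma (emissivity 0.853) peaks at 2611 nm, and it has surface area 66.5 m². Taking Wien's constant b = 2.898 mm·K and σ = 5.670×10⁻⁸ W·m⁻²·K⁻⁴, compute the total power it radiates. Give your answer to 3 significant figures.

Wien's law: T = b/λ_max = 2.898×10⁻³/2.611×10⁻⁶ = 1109.92 K.
Area A = 66.5 m².
Then P = εσAT⁴ = 0.853×5.670×10⁻⁸×66.5×(1109.92)⁴ = 4.88×10⁶ W.

P ≈ 4.88×10⁶ W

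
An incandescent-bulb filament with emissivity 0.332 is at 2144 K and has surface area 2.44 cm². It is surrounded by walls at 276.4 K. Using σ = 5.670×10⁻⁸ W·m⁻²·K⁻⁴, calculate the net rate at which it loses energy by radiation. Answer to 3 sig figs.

Net loss ≈ 97.0 W

Area A = 2.44 cm² = 2.44×10⁻⁴ m².
Net radiated power P_net = εσA(T⁴ − T₀⁴) = 0.332×5.670×10⁻⁸×2.44×10⁻⁴×(2144⁴ − 276.4⁴).
T⁴ − T₀⁴ = 2.11300×10¹³ − 5.83650×10⁹ = 2.11242×10¹³ K⁴, so P_net = 97.0 W.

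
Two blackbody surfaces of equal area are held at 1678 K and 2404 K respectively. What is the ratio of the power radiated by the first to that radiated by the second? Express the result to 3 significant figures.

With equal areas, P₁/P₂ = (T₁/T₂)⁴ = (1678/2404)⁴ = 0.237.

P₁/P₂ ≈ 0.237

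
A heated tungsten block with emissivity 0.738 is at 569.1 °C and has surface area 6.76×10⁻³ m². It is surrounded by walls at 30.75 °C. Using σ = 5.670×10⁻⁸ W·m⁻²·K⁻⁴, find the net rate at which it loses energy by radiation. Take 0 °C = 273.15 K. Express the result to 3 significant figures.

Net loss ≈ 140 W

T = 569.1 °C + 273.15 = 842.25 K.
Surroundings: T = 30.75 °C + 273.15 = 303.90 K.
Area A = 6.76×10⁻³ m².
Net radiated power P_net = εσA(T⁴ − T₀⁴) = 0.738×5.670×10⁻⁸×6.76×10⁻³×(842.25⁴ − 303.90⁴).
T⁴ − T₀⁴ = 5.03227×10¹¹ − 8.52948×10⁹ = 4.94698×10¹¹ K⁴, so P_net = 140 W.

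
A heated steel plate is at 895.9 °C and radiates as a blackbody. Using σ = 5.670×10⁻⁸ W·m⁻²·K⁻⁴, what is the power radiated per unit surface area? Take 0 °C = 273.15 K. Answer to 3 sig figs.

T = 895.9 °C + 273.15 = 1169.05 K.
Stefan–Boltzmann: I = σT⁴ = 5.670×10⁻⁸ × (1169.05)⁴ = 1.06×10⁵ W/m².

I ≈ 1.06×10⁵ W/m²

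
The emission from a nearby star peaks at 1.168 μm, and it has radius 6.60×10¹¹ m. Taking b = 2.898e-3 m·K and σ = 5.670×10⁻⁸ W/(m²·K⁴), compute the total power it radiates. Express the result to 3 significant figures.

P ≈ 1.18×10³¹ W

Wien's law: T = b/λ_max = 2.898×10⁻³/1.168×10⁻⁶ = 2481.16 K.
Surface area A = 4πR² = 4π(6.60×10¹¹ m)² = 5.47391×10²⁴ m².
Then P = σAT⁴ = 5.670×10⁻⁸×5.47391×10²⁴×(2481.16)⁴ = 1.18×10³¹ W.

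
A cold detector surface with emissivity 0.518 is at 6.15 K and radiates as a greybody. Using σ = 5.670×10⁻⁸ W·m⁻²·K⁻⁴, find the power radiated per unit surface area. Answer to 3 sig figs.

I ≈ 4.20×10⁻⁵ W/m²

Stefan–Boltzmann: I = εσT⁴ = 0.518 × 5.670×10⁻⁸ × (6.15)⁴ = 4.20×10⁻⁵ W/m².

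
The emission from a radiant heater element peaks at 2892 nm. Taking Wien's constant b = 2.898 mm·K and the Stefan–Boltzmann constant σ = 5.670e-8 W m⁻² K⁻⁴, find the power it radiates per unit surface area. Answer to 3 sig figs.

I ≈ 5.72×10⁴ W/m²

Wien's law: T = b/λ_max = 2.898×10⁻³/2.892×10⁻⁶ = 1002.07 K.
Then I = σT⁴ = 5.670×10⁻⁸×(1002.07)⁴ = 5.72×10⁴ W/m².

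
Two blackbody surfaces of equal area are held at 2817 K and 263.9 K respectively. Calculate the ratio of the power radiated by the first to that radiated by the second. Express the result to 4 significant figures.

With equal areas, P₁/P₂ = (T₁/T₂)⁴ = (2817/263.9)⁴ = 1.298×10⁴.

P₁/P₂ ≈ 1.298×10⁴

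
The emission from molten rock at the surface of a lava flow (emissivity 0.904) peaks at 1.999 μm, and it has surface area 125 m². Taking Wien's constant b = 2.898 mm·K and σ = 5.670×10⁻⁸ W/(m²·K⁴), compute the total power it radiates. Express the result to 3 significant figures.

P ≈ 2.83×10⁷ W

Wien's law: T = b/λ_max = 2.898×10⁻³/1.999×10⁻⁶ = 1449.72 K.
Area A = 125 m².
Then P = εσAT⁴ = 0.904×5.670×10⁻⁸×125×(1449.72)⁴ = 2.83×10⁷ W.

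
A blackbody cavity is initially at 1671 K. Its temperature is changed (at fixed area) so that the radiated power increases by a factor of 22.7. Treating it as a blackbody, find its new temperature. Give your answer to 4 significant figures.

T₂ ≈ 3647 K

P ∝ T⁴, so T₂/T₁ = (P₂/P₁)^(1/4) = (22.7)^(1/4) = 2.18276.
T₂ = 1671 × 2.18276 = 3647 K.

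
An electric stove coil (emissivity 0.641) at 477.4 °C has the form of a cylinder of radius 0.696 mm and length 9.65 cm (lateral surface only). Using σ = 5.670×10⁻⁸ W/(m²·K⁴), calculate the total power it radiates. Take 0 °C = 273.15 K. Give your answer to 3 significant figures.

T = 477.4 °C + 273.15 = 750.55 K.
Lateral area A = 2πrL = 2π×6.96×10⁻⁴×0.0965 = 4.22004×10⁻⁴ m².
P = εσAT⁴ = 0.641 × 5.670×10⁻⁸ × 4.22004×10⁻⁴ × (750.55)⁴ = 4.87 W.

P ≈ 4.87 W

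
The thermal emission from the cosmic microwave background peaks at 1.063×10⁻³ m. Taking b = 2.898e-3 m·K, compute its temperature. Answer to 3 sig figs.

Wien's law gives T = b/λ_max = (2.898×10⁻³ m·K)/(1.063×10⁻³ m) = 2.73 K.

T ≈ 2.73 K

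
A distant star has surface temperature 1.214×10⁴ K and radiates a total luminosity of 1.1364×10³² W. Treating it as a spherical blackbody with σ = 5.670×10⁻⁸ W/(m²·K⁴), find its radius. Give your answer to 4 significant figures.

L = 4πR²σT⁴ ⇒ R = √(L/(4πσT⁴)).
σT⁴ = 1.23157×10⁹ W/m², so R = √(1.1364×10³²/(4π×1.23157×10⁹)) = 8.569×10¹⁰ m.

R ≈ 8.569×10¹⁰ m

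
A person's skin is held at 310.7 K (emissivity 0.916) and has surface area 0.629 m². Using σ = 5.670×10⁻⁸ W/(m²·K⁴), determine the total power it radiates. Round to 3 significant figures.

Area A = 0.629 m².
P = εσAT⁴ = 0.916 × 5.670×10⁻⁸ × 0.629 × (310.7)⁴ = 304 W.

P ≈ 304 W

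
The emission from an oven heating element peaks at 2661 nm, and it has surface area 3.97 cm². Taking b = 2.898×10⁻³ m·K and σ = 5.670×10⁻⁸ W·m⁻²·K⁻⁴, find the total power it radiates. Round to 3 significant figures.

Wien's law: T = b/λ_max = 2.898×10⁻³/2.661×10⁻⁶ = 1089.06 K.
Area A = 3.97 cm² = 3.97×10⁻⁴ m².
Then P = σAT⁴ = 5.670×10⁻⁸×3.97×10⁻⁴×(1089.06)⁴ = 31.7 W.

P ≈ 31.7 W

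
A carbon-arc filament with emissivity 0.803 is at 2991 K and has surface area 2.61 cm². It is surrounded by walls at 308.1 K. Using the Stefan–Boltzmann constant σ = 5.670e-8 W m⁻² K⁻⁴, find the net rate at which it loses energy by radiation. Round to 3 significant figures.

Area A = 2.61 cm² = 2.61×10⁻⁴ m².
Net radiated power P_net = εσA(T⁴ − T₀⁴) = 0.803×5.670×10⁻⁸×2.61×10⁻⁴×(2991⁴ − 308.1⁴).
T⁴ − T₀⁴ = 8.00324×10¹³ − 9.01087×10⁹ = 8.00234×10¹³ K⁴, so P_net = 951 W.

Net loss ≈ 951 W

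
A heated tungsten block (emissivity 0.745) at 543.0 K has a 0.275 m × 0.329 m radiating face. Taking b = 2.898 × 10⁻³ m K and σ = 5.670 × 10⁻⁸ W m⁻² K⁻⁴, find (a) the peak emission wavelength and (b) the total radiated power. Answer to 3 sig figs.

(a) λ_max = b/T = 2.898×10⁻³/543.0 = 5.337×10⁻⁶ m = 5.34 μm.
Area A = 0.275 × 0.329 = 0.090475 m².
(b) P = εσAT⁴ = 0.745×5.670×10⁻⁸×0.090475×(543.0)⁴ = 332 W.

λ_max ≈ 5.34 μm; P ≈ 332 W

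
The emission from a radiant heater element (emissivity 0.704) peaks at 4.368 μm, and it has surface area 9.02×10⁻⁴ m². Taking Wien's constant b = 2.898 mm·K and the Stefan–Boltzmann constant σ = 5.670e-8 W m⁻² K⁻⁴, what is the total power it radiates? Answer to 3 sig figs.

P ≈ 6.98 W

Wien's law: T = b/λ_max = 2.898×10⁻³/4.368×10⁻⁶ = 663.462 K.
Area A = 9.02×10⁻⁴ m².
Then P = εσAT⁴ = 0.704×5.670×10⁻⁸×9.02×10⁻⁴×(663.462)⁴ = 6.98 W.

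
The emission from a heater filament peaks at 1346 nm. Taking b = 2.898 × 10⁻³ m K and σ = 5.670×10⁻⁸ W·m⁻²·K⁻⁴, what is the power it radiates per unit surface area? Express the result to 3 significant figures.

I ≈ 1.22×10⁶ W/m²

Wien's law: T = b/λ_max = 2.898×10⁻³/1.346×10⁻⁶ = 2153.05 K.
Then I = σT⁴ = 5.670×10⁻⁸×(2153.05)⁴ = 1.22×10⁶ W/m².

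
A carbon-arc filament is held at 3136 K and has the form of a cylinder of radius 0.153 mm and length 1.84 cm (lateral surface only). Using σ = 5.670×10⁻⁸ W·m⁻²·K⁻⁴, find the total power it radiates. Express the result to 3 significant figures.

P ≈ 97.0 W

Lateral area A = 2πrL = 2π×1.53×10⁻⁴×0.0184 = 1.76884×10⁻⁵ m².
P = σAT⁴ = 5.670×10⁻⁸ × 1.76884×10⁻⁵ × (3136)⁴ = 97.0 W.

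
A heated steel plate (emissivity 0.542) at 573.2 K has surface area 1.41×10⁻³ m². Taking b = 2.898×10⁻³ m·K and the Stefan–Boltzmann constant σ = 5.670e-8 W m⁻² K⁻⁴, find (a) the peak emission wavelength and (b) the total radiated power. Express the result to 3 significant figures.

(a) λ_max = b/T = 2.898×10⁻³/573.2 = 5.056×10⁻⁶ m = 5.06 μm.
Area A = 1.41×10⁻³ m².
(b) P = εσAT⁴ = 0.542×5.670×10⁻⁸×1.41×10⁻³×(573.2)⁴ = 4.68 W.

λ_max ≈ 5.06 μm; P ≈ 4.68 W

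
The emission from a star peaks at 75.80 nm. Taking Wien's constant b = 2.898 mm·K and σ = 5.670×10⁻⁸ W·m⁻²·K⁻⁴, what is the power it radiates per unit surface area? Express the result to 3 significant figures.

I ≈ 1.21×10¹¹ W/m²

Wien's law: T = b/λ_max = 2.898×10⁻³/7.580×10⁻⁸ = 38232.2 K.
Then I = σT⁴ = 5.670×10⁻⁸×(38232.2)⁴ = 1.21×10¹¹ W/m².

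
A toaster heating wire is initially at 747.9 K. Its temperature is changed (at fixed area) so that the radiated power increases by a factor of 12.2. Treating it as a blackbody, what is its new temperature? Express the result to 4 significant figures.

P ∝ T⁴, so T₂/T₁ = (P₂/P₁)^(1/4) = (12.2)^(1/4) = 1.86892.
T₂ = 747.9 × 1.86892 = 1398 K.

T₂ ≈ 1398 K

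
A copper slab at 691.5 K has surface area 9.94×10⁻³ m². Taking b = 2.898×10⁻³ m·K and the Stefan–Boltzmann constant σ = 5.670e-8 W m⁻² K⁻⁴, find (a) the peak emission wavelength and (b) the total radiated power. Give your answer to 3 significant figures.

(a) λ_max = b/T = 2.898×10⁻³/691.5 = 4.191×10⁻⁶ m = 4.19 μm.
Area A = 9.94×10⁻³ m².
(b) P = σAT⁴ = 5.670×10⁻⁸×9.94×10⁻³×(691.5)⁴ = 129 W.

λ_max ≈ 4.19 μm; P ≈ 129 W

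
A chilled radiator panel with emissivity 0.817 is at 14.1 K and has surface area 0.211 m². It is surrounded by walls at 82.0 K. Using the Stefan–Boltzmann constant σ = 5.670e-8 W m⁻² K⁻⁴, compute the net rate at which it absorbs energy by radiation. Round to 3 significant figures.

Net gain ≈ 0.442 W

Area A = 0.211 m².
Net radiated power P_net = εσA(T⁴ − T₀⁴) = 0.817×5.670×10⁻⁸×0.211×(14.1⁴ − 82.0⁴).
T⁴ − T₀⁴ = 39525.4 − 4.52122×10⁷ = -4.51727×10⁷ K⁴, so P_net = -0.442 W — negative, meaning a net gain of 0.442 W.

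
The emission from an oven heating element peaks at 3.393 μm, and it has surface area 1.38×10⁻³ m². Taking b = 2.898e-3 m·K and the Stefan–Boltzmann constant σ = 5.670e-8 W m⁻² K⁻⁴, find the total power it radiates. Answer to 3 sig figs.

Wien's law: T = b/λ_max = 2.898×10⁻³/3.393×10⁻⁶ = 854.111 K.
Area A = 1.38×10⁻³ m².
Then P = σAT⁴ = 5.670×10⁻⁸×1.38×10⁻³×(854.111)⁴ = 41.6 W.

P ≈ 41.6 W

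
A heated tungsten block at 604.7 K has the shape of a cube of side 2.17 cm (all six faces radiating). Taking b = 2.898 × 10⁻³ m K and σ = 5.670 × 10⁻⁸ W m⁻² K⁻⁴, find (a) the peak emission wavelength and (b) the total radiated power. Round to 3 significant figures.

(a) λ_max = b/T = 2.898×10⁻³/604.7 = 4.792×10⁻⁶ m = 4.79 μm.
Area A = 6s² = 6×(0.0217 m)² = 2.82534×10⁻³ m².
(b) P = σAT⁴ = 5.670×10⁻⁸×2.82534×10⁻³×(604.7)⁴ = 21.4 W.

λ_max ≈ 4.79 μm; P ≈ 21.4 W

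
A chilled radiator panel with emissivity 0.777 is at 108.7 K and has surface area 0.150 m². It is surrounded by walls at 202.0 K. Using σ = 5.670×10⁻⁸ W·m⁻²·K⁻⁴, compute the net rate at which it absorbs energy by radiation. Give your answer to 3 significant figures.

Net gain ≈ 10.1 W

Area A = 0.150 m².
Net radiated power P_net = εσA(T⁴ − T₀⁴) = 0.777×5.670×10⁻⁸×0.150×(108.7⁴ − 202.0⁴).
T⁴ − T₀⁴ = 1.39611×10⁸ − 1.66497×10⁹ = -1.52536×10⁹ K⁴, so P_net = -10.1 W — negative, meaning a net gain of 10.1 W.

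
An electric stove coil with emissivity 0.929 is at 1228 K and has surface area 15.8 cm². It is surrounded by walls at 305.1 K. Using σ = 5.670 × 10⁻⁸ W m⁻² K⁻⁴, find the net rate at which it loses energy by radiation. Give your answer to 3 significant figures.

Area A = 15.8 cm² = 1.58×10⁻³ m².
Net radiated power P_net = εσA(T⁴ − T₀⁴) = 0.929×5.670×10⁻⁸×1.58×10⁻³×(1228⁴ − 305.1⁴).
T⁴ − T₀⁴ = 2.27402×10¹² − 8.66501×10⁹ = 2.26535×10¹² K⁴, so P_net = 189 W.

Net loss ≈ 189 W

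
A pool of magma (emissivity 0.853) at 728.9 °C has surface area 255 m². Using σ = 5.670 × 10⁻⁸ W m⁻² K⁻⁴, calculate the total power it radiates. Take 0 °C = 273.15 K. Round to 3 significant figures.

P ≈ 1.24×10⁷ W

T = 728.9 °C + 273.15 = 1002.05 K.
Area A = 255 m².
P = εσAT⁴ = 0.853 × 5.670×10⁻⁸ × 255 × (1002.05)⁴ = 1.24×10⁷ W.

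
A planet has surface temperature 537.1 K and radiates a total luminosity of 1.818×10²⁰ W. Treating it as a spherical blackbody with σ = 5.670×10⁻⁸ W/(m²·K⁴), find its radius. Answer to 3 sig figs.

R ≈ 5.54×10⁷ m

L = 4πR²σT⁴ ⇒ R = √(L/(4πσT⁴)).
σT⁴ = 4718.50 W/m², so R = √(1.818×10²⁰/(4π×4718.50)) = 5.54×10⁷ m.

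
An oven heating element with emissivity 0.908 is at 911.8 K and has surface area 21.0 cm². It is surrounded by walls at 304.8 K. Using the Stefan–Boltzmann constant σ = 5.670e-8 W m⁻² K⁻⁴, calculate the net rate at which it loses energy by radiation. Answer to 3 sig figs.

Net loss ≈ 73.8 W

Area A = 21.0 cm² = 2.10×10⁻³ m².
Net radiated power P_net = εσA(T⁴ − T₀⁴) = 0.908×5.670×10⁻⁸×2.10×10⁻³×(911.8⁴ − 304.8⁴).
T⁴ − T₀⁴ = 6.91191×10¹¹ − 8.63097×10⁹ = 6.82560×10¹¹ K⁴, so P_net = 73.8 W.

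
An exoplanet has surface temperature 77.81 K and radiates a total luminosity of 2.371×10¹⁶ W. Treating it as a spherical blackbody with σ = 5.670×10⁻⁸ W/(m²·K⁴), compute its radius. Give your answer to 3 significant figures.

L = 4πR²σT⁴ ⇒ R = √(L/(4πσT⁴)).
σT⁴ = 2.07838 W/m², so R = √(2.371×10¹⁶/(4π×2.07838)) = 3.01×10⁷ m.

R ≈ 3.01×10⁷ m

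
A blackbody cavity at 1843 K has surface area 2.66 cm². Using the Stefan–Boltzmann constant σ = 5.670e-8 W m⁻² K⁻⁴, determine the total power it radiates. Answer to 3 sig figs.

Area A = 2.66 cm² = 2.66×10⁻⁴ m².
P = σAT⁴ = 5.670×10⁻⁸ × 2.66×10⁻⁴ × (1843)⁴ = 174 W.

P ≈ 174 W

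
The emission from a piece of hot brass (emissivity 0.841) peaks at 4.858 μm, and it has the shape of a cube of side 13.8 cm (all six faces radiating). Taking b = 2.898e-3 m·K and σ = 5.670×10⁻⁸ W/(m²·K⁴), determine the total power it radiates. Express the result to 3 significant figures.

P ≈ 690 W

Wien's law: T = b/λ_max = 2.898×10⁻³/4.858×10⁻⁶ = 596.542 K.
Area A = 6s² = 6×(0.138 m)² = 0.114264 m².
Then P = εσAT⁴ = 0.841×5.670×10⁻⁸×0.114264×(596.542)⁴ = 690 W.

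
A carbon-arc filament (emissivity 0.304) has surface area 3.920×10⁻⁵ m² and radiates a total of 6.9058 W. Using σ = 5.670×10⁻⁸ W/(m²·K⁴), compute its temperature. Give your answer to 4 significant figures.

Area A = 3.920×10⁻⁵ m².
P = εσAT⁴ ⇒ T = (P/(εσA))^(1/4) = (6.9058/(0.304×5.670×10⁻⁸×3.920×10⁻⁵))^(1/4) = 1788 K.

T ≈ 1788 K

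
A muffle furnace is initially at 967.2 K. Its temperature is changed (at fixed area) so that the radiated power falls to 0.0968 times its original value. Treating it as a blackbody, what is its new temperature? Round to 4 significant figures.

T₂ ≈ 539.5 K

P ∝ T⁴, so T₂/T₁ = (P₂/P₁)^(1/4) = (0.0968)^(1/4) = 0.557788.
T₂ = 967.2 × 0.557788 = 539.5 K.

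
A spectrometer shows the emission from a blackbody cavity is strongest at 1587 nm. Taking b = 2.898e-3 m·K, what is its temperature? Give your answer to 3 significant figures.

T ≈ 1.83×10³ K

Wien's law gives T = b/λ_max = (2.898×10⁻³ m·K)/(1.587×10⁻⁶ m) = 1.83×10³ K.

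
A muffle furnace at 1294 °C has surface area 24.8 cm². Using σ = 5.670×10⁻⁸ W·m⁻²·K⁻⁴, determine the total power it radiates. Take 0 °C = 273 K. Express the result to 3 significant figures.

P ≈ 848 W

T = 1294 °C + 273 = 1567 K.
Area A = 24.8 cm² = 2.48×10⁻³ m².
P = σAT⁴ = 5.670×10⁻⁸ × 2.48×10⁻³ × (1567)⁴ = 848 W.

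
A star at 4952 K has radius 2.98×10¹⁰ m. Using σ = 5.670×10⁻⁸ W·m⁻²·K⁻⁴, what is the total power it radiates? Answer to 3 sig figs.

Surface area A = 4πR² = 4π(2.98×10¹⁰ m)² = 1.11594×10²² m².
P = σAT⁴ = 5.670×10⁻⁸ × 1.11594×10²² × (4952)⁴ = 3.80×10²⁹ W.

P ≈ 3.80×10²⁹ W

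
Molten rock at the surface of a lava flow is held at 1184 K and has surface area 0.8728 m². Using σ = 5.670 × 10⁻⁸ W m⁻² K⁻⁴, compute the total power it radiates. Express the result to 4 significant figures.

P ≈ 9.725×10⁴ W

Area A = 0.8728 m².
P = σAT⁴ = 5.670×10⁻⁸ × 0.8728 × (1184)⁴ = 9.725×10⁴ W.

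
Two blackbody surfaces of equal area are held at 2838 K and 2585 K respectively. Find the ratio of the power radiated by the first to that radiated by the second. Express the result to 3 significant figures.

P₁/P₂ ≈ 1.45

With equal areas, P₁/P₂ = (T₁/T₂)⁴ = (2838/2585)⁴ = 1.45.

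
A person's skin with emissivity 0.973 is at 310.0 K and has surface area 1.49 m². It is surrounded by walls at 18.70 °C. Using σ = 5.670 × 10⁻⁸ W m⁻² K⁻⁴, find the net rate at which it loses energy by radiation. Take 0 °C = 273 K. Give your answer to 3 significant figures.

Surroundings: T = 18.70 °C + 273 = 291.70 K.
Area A = 1.49 m².
Net radiated power P_net = εσA(T⁴ − T₀⁴) = 0.973×5.670×10⁻⁸×1.49×(310.0⁴ − 291.70⁴).
T⁴ − T₀⁴ = 9.23521×10⁹ − 7.24012×10⁹ = 1.99509×10⁹ K⁴, so P_net = 164 W.

Net loss ≈ 164 W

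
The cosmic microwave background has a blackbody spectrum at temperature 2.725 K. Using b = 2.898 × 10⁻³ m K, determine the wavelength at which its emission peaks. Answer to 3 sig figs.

λ_max ≈ 1.06 mm

Wien's displacement law: λ_max = b/T = (2.898×10⁻³ m·K)/(2.725 K) = 1.063×10⁻³ m.
That is 1.06 mm, in the microwave range.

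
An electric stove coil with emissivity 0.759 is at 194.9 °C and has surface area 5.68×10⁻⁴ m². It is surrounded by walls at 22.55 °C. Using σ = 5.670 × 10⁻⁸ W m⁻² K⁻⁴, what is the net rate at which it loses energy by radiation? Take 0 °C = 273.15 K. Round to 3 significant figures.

T = 194.9 °C + 273.15 = 468.05 K.
Surroundings: T = 22.55 °C + 273.15 = 295.70 K.
Area A = 5.68×10⁻⁴ m².
Net radiated power P_net = εσA(T⁴ − T₀⁴) = 0.759×5.670×10⁻⁸×5.68×10⁻⁴×(468.05⁴ − 295.70⁴).
T⁴ − T₀⁴ = 4.79920×10¹⁰ − 7.64549×10⁹ = 4.03465×10¹⁰ K⁴, so P_net = 0.986 W.

Net loss ≈ 0.986 W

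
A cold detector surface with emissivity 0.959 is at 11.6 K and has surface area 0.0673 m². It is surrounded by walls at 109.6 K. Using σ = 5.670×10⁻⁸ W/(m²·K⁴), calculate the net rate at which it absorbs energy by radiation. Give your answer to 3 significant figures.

Area A = 0.0673 m².
Net radiated power P_net = εσA(T⁴ − T₀⁴) = 0.959×5.670×10⁻⁸×0.0673×(11.6⁴ − 109.6⁴).
T⁴ − T₀⁴ = 18106.4 − 1.44292×10⁸ = -1.44274×10⁸ K⁴, so P_net = -0.528 W — negative, meaning a net gain of 0.528 W.

Net gain ≈ 0.528 W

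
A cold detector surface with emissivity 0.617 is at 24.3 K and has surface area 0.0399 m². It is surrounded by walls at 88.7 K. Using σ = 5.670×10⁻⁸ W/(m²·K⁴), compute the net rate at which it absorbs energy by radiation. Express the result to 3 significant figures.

Area A = 0.0399 m².
Net radiated power P_net = εσA(T⁴ − T₀⁴) = 0.617×5.670×10⁻⁸×0.0399×(24.3⁴ − 88.7⁴).
T⁴ − T₀⁴ = 3.48678×10⁵ − 6.19005×10⁷ = -6.15518×10⁷ K⁴, so P_net = -0.0859 W — negative, meaning a net gain of 0.0859 W.

Net gain ≈ 0.0859 W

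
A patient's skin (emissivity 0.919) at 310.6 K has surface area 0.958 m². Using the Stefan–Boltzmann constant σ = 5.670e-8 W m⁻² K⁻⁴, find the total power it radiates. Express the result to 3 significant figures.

P ≈ 465 W

Area A = 0.958 m².
P = εσAT⁴ = 0.919 × 5.670×10⁻⁸ × 0.958 × (310.6)⁴ = 465 W.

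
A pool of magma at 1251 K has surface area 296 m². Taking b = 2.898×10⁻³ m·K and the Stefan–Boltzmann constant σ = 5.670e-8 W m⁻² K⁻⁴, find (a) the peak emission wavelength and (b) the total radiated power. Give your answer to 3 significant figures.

(a) λ_max = b/T = 2.898×10⁻³/1251 = 2.317×10⁻⁶ m = 2.32 μm.
Area A = 296 m².
(b) P = σAT⁴ = 5.670×10⁻⁸×296×(1251)⁴ = 4.11×10⁷ W.

λ_max ≈ 2.32 μm; P ≈ 4.11×10⁷ W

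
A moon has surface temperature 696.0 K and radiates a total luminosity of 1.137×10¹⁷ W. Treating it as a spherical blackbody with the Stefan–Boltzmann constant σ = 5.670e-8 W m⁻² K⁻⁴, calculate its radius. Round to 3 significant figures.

R ≈ 8.25×10⁵ m

L = 4πR²σT⁴ ⇒ R = √(L/(4πσT⁴)).
σT⁴ = 13305.2 W/m², so R = √(1.137×10¹⁷/(4π×13305.2)) = 8.25×10⁵ m.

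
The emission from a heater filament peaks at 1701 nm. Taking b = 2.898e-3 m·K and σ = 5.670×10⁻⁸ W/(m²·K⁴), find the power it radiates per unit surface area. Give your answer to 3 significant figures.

I ≈ 4.78×10⁵ W/m²

Wien's law: T = b/λ_max = 2.898×10⁻³/1.701×10⁻⁶ = 1703.70 K.
Then I = σT⁴ = 5.670×10⁻⁸×(1703.70)⁴ = 4.78×10⁵ W/m².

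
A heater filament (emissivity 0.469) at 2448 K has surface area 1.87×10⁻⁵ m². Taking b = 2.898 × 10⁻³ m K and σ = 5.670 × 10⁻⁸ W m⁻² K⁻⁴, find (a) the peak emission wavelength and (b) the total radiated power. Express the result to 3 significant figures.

λ_max ≈ 1.18 μm; P ≈ 17.9 W

(a) λ_max = b/T = 2.898×10⁻³/2448 = 1.184×10⁻⁶ m = 1.18 μm.
Area A = 1.87×10⁻⁵ m².
(b) P = εσAT⁴ = 0.469×5.670×10⁻⁸×1.87×10⁻⁵×(2448)⁴ = 17.9 W.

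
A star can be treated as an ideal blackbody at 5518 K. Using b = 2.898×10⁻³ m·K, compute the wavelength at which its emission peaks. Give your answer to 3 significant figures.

Wien's displacement law: λ_max = b/T = (2.898×10⁻³ m·K)/(5518 K) = 5.252×10⁻⁷ m.
That is 525 nm, in the visible range.

λ_max ≈ 525 nm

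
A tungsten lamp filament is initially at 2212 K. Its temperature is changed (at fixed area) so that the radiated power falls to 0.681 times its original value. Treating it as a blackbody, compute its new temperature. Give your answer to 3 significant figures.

T₂ ≈ 2.01×10³ K

P ∝ T⁴, so T₂/T₁ = (P₂/P₁)^(1/4) = (0.681)^(1/4) = 0.908420.
T₂ = 2212 × 0.908420 = 2.01×10³ K.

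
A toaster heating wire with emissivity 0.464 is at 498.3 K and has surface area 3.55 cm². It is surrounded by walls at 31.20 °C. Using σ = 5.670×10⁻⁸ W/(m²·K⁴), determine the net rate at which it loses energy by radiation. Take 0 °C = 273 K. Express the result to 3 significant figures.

Surroundings: T = 31.20 °C + 273 = 304.20 K.
Area A = 3.55 cm² = 3.55×10⁻⁴ m².
Net radiated power P_net = εσA(T⁴ − T₀⁴) = 0.464×5.670×10⁻⁸×3.55×10⁻⁴×(498.3⁴ − 304.20⁴).
T⁴ − T₀⁴ = 6.16543×10¹⁰ − 8.56321×10⁹ = 5.30911×10¹⁰ K⁴, so P_net = 0.496 W.

Net loss ≈ 0.496 W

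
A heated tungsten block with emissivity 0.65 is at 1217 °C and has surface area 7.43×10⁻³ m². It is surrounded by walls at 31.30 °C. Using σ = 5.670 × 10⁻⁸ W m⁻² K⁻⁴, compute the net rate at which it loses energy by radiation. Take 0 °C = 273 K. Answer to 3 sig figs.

Net loss ≈ 1.35×10³ W

T = 1217 °C + 273 = 1490 K.
Surroundings: T = 31.30 °C + 273 = 304.30 K.
Area A = 7.43×10⁻³ m².
Net radiated power P_net = εσA(T⁴ − T₀⁴) = 0.65×5.670×10⁻⁸×7.43×10⁻³×(1490⁴ − 304.30⁴).
T⁴ − T₀⁴ = 4.92884×10¹² − 8.57448×10⁹ = 4.92027×10¹² K⁴, so P_net = 1.35×10³ W.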